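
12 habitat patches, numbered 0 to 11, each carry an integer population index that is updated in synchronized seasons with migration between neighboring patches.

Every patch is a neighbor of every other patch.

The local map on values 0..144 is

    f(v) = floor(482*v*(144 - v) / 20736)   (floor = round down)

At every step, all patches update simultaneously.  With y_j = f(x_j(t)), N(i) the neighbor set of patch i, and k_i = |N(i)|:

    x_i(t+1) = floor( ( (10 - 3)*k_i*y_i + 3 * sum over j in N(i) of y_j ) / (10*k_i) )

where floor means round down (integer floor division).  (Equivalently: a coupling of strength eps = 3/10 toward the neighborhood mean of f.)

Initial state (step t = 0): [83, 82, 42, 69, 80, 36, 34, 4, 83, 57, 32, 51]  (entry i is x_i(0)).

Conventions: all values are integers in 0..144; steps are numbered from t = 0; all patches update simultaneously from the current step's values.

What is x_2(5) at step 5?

Simulating step by step:
t=0: [83, 82, 42, 69, 80, 36, 34, 4, 83, 57, 32, 51]
t=1: [111, 111, 98, 113, 112, 92, 90, 41, 111, 109, 88, 106]
t=2: [88, 88, 101, 85, 86, 105, 106, 96, 88, 90, 107, 93]
t=3: [111, 111, 102, 113, 112, 98, 97, 106, 111, 110, 96, 108]
t=4: [87, 87, 96, 84, 85, 100, 100, 92, 87, 87, 102, 90]
t=5: [113, 113, 108, 114, 114, 104, 104, 110, 113, 113, 102, 111]

Answer: x_2(5) = 108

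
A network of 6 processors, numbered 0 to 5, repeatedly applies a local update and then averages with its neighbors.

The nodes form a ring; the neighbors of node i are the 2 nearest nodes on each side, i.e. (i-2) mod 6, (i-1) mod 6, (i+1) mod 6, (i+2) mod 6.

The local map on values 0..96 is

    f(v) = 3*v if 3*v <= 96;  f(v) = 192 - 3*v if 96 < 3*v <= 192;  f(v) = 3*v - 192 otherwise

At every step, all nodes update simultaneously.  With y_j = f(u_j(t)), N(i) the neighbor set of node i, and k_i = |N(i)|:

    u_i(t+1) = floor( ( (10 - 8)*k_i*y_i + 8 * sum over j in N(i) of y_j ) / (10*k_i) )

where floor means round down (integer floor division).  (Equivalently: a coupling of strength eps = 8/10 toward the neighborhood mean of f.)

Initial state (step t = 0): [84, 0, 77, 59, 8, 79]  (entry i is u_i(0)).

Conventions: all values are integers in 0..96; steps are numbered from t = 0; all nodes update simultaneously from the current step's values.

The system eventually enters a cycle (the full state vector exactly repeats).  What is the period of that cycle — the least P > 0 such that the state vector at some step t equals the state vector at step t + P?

Simulating step by step:
t=0: [84, 0, 77, 59, 8, 79]
t=1: [33, 31, 27, 24, 36, 28]
t=2: [87, 84, 84, 82, 82, 85]
t=3: [61, 61, 59, 58, 60, 60]
t=4: [11, 12, 12, 13, 13, 12]
t=5: [36, 36, 36, 37, 36, 36]
t=6: [84, 83, 83, 83, 83, 83]
t=7: [57, 57, 57, 57, 57, 57]
t=8: [21, 21, 21, 21, 21, 21]
t=9: [63, 63, 63, 63, 63, 63]
t=10: [3, 3, 3, 3, 3, 3]
t=11: [9, 9, 9, 9, 9, 9]
t=12: [27, 27, 27, 27, 27, 27]
t=13: [81, 81, 81, 81, 81, 81]
t=14: [51, 51, 51, 51, 51, 51]
t=15: [39, 39, 39, 39, 39, 39]
t=16: [75, 75, 75, 75, 75, 75]
t=17: [33, 33, 33, 33, 33, 33]
t=18: [93, 93, 93, 93, 93, 93]
t=19: [87, 87, 87, 87, 87, 87]
t=20: [69, 69, 69, 69, 69, 69]
t=21: [15, 15, 15, 15, 15, 15]
t=22: [45, 45, 45, 45, 45, 45]
t=23: [57, 57, 57, 57, 57, 57]

Answer: 16
Key observation: The state at step 7, [57, 57, 57, 57, 57, 57], reappears at step 23 — and no state repeats earlier — so the cycle the system enters has period 16.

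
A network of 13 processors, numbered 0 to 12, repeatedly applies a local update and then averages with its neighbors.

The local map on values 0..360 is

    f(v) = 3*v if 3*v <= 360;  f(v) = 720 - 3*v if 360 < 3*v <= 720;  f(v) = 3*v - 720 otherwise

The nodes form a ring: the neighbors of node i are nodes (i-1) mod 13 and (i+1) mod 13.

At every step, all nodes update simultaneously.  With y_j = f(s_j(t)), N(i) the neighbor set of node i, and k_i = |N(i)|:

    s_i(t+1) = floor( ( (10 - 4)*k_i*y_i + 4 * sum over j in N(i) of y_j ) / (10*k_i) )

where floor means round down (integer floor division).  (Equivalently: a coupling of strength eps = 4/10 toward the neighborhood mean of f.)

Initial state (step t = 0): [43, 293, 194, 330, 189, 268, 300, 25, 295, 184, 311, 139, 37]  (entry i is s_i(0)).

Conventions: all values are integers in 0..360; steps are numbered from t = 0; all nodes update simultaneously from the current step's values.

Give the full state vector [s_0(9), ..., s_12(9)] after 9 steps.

Simulating step by step:
t=0: [43, 293, 194, 330, 189, 268, 300, 25, 295, 184, 311, 139, 37]
t=1: [131, 148, 168, 220, 162, 117, 139, 114, 147, 176, 222, 246, 153]
t=2: [303, 274, 196, 126, 222, 318, 320, 321, 274, 181, 74, 73, 225]
t=3: [142, 125, 168, 242, 147, 199, 239, 214, 145, 171, 212, 184, 108]
t=4: [310, 309, 199, 102, 193, 130, 42, 104, 228, 198, 125, 182, 286]
t=5: [195, 190, 176, 236, 211, 251, 204, 219, 109, 151, 267, 201, 159]
t=6: [159, 155, 147, 63, 61, 58, 84, 124, 262, 241, 125, 135, 196]
t=7: [223, 257, 256, 205, 182, 191, 255, 272, 109, 84, 270, 284, 190]
t=8: [70, 50, 60, 107, 154, 132, 75, 132, 265, 234, 130, 127, 126]
t=9: [224, 168, 202, 280, 283, 291, 264, 254, 113, 91, 269, 337, 315]

Answer: [224, 168, 202, 280, 283, 291, 264, 254, 113, 91, 269, 337, 315]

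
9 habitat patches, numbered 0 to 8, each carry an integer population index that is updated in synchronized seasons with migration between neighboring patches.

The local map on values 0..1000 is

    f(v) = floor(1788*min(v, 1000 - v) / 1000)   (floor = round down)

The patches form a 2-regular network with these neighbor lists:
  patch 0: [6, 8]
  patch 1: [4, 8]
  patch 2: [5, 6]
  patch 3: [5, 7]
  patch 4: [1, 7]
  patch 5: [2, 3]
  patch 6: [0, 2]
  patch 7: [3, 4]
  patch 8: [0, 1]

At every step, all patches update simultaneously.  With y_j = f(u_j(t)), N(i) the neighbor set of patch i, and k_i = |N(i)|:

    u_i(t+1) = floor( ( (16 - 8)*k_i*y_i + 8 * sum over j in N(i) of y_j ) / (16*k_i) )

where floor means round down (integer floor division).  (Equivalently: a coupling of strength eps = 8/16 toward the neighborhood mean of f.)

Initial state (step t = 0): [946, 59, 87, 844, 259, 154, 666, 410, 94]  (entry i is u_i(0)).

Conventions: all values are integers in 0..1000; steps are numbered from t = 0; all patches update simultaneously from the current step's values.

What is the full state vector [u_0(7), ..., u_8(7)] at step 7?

Simulating step by step:
t=0: [946, 59, 87, 844, 259, 154, 666, 410, 94]
t=1: [239, 210, 295, 391, 441, 245, 361, 551, 134]
t=2: [434, 444, 534, 659, 688, 525, 561, 772, 320]
t=3: [726, 678, 824, 618, 578, 785, 794, 495, 678]
t=4: [480, 619, 345, 658, 742, 441, 384, 801, 553]
t=5: [800, 655, 676, 591, 489, 700, 711, 445, 784]
t=6: [404, 623, 552, 698, 789, 595, 492, 798, 436]
t=7: [775, 626, 801, 540, 447, 697, 820, 409, 738]

Answer: [775, 626, 801, 540, 447, 697, 820, 409, 738]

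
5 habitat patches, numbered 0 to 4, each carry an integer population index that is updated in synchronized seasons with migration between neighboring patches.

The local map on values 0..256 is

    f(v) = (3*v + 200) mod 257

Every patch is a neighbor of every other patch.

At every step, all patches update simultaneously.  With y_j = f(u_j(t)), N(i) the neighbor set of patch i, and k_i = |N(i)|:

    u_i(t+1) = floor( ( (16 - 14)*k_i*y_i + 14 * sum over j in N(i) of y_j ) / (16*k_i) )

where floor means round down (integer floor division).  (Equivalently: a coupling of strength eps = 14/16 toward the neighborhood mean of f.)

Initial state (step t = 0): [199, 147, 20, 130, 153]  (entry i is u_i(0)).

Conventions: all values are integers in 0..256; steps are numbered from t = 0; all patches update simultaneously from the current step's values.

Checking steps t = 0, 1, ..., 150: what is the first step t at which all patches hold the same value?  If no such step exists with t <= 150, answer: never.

Simulating step by step:
t=0: [199, 147, 20, 130, 153]  (not all equal)
t=1: [80, 70, 82, 75, 68]  (not all equal)
t=2: [166, 169, 166, 168, 169]  (not all equal)
t=3: [189, 188, 189, 188, 188]  (not all equal)
t=4: [251, 251, 251, 251, 251]  (all equal)

Answer: 4
Key observation: Synchronization is absorbing here: once all patches are equal they stay equal, and step 4 is the first all-equal step.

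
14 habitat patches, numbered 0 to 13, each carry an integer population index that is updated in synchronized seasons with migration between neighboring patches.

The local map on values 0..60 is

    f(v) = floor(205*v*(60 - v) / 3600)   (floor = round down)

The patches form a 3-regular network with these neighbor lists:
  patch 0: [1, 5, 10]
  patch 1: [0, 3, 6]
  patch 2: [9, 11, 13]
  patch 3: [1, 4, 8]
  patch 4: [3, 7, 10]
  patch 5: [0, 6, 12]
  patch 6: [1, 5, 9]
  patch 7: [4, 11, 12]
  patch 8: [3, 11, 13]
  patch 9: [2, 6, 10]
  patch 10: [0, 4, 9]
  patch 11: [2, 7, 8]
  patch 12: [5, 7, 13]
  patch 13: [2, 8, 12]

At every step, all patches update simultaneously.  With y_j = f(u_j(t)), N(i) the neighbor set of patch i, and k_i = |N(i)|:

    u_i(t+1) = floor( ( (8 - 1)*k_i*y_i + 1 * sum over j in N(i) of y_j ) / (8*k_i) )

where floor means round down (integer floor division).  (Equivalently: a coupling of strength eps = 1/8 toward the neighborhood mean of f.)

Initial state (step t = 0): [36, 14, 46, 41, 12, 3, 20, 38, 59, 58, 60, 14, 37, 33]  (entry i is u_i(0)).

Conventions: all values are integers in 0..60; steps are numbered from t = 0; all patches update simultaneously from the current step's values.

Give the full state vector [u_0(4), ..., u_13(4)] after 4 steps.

Simulating step by step:
t=0: [36, 14, 46, 41, 12, 3, 20, 38, 59, 58, 60, 14, 37, 33]
t=1: [44, 37, 35, 41, 31, 13, 41, 45, 8, 8, 3, 35, 46, 47]
t=2: [38, 47, 47, 43, 48, 34, 42, 38, 25, 24, 12, 47, 35, 34]
t=3: [45, 35, 35, 40, 33, 49, 43, 45, 48, 47, 33, 35, 49, 49]
t=4: [38, 48, 47, 44, 49, 30, 40, 38, 33, 35, 48, 47, 30, 30]

Answer: [38, 48, 47, 44, 49, 30, 40, 38, 33, 35, 48, 47, 30, 30]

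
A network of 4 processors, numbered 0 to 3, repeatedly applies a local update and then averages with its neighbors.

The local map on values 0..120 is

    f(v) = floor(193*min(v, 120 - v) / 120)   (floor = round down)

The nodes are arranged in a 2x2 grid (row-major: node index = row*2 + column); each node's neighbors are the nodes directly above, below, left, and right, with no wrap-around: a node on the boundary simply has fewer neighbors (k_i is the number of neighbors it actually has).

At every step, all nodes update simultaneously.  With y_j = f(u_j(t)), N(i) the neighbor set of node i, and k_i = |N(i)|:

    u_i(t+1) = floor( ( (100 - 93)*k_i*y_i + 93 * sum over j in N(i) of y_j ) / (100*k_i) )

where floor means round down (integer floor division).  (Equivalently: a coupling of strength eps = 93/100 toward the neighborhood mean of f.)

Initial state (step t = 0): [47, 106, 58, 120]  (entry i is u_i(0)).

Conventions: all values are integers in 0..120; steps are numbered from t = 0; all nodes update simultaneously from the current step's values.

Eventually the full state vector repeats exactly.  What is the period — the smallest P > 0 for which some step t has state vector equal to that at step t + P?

Answer: 7
Key observation: The state at step 24, [82, 82, 82, 82], reappears at step 31 — and no state repeats earlier — so the cycle the system enters has period 7.

Derivation:
t=0: [47, 106, 58, 120]
t=1: [58, 36, 41, 53]
t=2: [63, 86, 87, 62]
t=3: [56, 89, 89, 56]
t=4: [51, 87, 87, 51]
t=5: [55, 79, 79, 55]
t=6: [66, 86, 86, 66]
t=7: [56, 83, 83, 56]
t=8: [61, 87, 87, 61]
t=9: [55, 91, 91, 55]
t=10: [48, 85, 85, 48]
t=11: [57, 75, 75, 57]
t=12: [73, 89, 89, 73]
t=13: [50, 73, 73, 50]
t=14: [75, 79, 79, 75]
t=15: [65, 71, 71, 65]
t=16: [78, 87, 87, 78]
t=17: [53, 66, 66, 53]
t=18: [85, 85, 85, 85]
t=19: [56, 56, 56, 56]
t=20: [90, 90, 90, 90]
t=21: [48, 48, 48, 48]
t=22: [77, 77, 77, 77]
t=23: [69, 69, 69, 69]
t=24: [82, 82, 82, 82]
t=25: [61, 61, 61, 61]
t=26: [94, 94, 94, 94]
t=27: [41, 41, 41, 41]
t=28: [65, 65, 65, 65]
t=29: [88, 88, 88, 88]
t=30: [51, 51, 51, 51]
t=31: [82, 82, 82, 82]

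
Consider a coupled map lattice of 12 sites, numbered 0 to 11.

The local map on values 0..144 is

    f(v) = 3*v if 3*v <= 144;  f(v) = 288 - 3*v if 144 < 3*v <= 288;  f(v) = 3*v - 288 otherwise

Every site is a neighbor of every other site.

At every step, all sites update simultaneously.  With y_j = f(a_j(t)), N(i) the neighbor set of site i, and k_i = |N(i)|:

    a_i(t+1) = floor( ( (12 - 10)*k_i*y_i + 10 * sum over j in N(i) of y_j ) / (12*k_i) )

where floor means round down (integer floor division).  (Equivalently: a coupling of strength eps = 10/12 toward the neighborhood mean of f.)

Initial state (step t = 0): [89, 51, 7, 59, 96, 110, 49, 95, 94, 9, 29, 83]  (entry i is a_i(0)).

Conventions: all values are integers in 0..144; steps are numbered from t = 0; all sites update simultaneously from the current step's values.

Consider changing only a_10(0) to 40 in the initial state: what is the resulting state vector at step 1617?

Answer: [50, 49, 50, 49, 50, 50, 49, 50, 50, 50, 49, 50]
Key observation: The state at step 7, [50, 49, 50, 49, 50, 50, 49, 50, 50, 50, 49, 50], reappears at step 12: the system is in a cycle of period 5 from step 7 on.  Therefore the state at step 1617 equals the state at step 7 + ((1617 - 7) mod 5) = 7, which is [50, 49, 50, 49, 50, 50, 49, 50, 50, 50, 49, 50].

Derivation:
t=0: [89, 51, 7, 59, 96, 110, 49, 95, 94, 9, 40, 83]
t=1: [52, 62, 52, 60, 50, 54, 63, 50, 51, 52, 61, 54]
t=2: [123, 120, 123, 121, 124, 123, 120, 124, 123, 123, 121, 123]
t=3: [79, 78, 79, 78, 79, 79, 78, 79, 79, 79, 78, 79]
t=4: [51, 52, 51, 52, 51, 51, 52, 51, 51, 51, 52, 51]
t=5: [134, 133, 134, 133, 134, 134, 133, 134, 134, 134, 133, 134]
t=6: [113, 112, 113, 112, 113, 113, 112, 113, 113, 113, 112, 113]
t=7: [50, 49, 50, 49, 50, 50, 49, 50, 50, 50, 49, 50]
t=8: [138, 139, 138, 139, 138, 138, 139, 138, 138, 138, 139, 138]
t=9: [126, 127, 126, 127, 126, 126, 127, 126, 126, 126, 127, 126]
t=10: [90, 91, 90, 91, 90, 90, 91, 90, 90, 90, 91, 90]
t=11: [17, 16, 17, 16, 17, 17, 16, 17, 17, 17, 16, 17]
t=12: [50, 49, 50, 49, 50, 50, 49, 50, 50, 50, 49, 50]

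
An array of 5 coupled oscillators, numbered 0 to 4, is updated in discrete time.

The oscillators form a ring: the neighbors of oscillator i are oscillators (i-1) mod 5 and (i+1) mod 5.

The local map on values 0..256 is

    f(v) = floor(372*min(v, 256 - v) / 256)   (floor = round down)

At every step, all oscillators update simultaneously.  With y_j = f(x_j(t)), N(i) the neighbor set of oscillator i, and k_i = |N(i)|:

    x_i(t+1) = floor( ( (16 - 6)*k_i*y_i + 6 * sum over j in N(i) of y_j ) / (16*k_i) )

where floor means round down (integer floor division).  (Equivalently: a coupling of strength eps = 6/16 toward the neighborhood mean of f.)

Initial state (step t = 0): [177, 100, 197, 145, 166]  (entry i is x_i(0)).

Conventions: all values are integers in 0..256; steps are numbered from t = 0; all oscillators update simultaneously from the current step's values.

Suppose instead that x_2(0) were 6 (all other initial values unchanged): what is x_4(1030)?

Simulating step by step:
t=0: [177, 100, 6, 145, 166]
t=1: [122, 113, 62, 126, 132]
t=2: [175, 152, 121, 165, 180]
t=3: [122, 149, 162, 135, 115]
t=4: [171, 155, 146, 166, 170]
t=5: [127, 144, 151, 134, 124]
t=6: [179, 164, 158, 172, 180]
t=7: [114, 130, 136, 123, 112]
t=8: [167, 177, 176, 174, 165]
t=9: [126, 117, 116, 120, 129]
t=10: [180, 172, 169, 174, 181]
t=11: [111, 120, 123, 118, 110]
t=12: [163, 172, 175, 170, 161]
t=13: [133, 123, 119, 125, 134]
t=14: [177, 176, 174, 178, 177]
t=15: [114, 116, 117, 114, 113]
t=16: [165, 167, 168, 165, 164]
t=17: [131, 129, 128, 131, 132]
t=18: [181, 183, 184, 181, 180]
t=19: [108, 106, 105, 107, 109]
t=20: [156, 154, 152, 155, 157]
t=21: [145, 148, 149, 146, 143]
t=22: [160, 156, 155, 159, 162]
t=23: [139, 144, 144, 140, 137]
t=24: [168, 163, 163, 167, 170]
t=25: [127, 133, 133, 129, 125]
t=26: [182, 179, 179, 182, 182]
t=27: [107, 110, 110, 107, 107]
t=28: [155, 158, 158, 155, 155]
t=29: [145, 142, 142, 145, 146]
t=30: [161, 164, 164, 161, 159]
t=31: [137, 133, 133, 137, 139]
t=32: [172, 176, 176, 172, 170]
t=33: [121, 117, 117, 121, 123]
t=34: [174, 170, 170, 174, 176]
t=35: [119, 123, 123, 119, 117]
t=36: [172, 176, 176, 172, 170]

Answer: x_4(1030) = 176
Key observation: The state at step 32, [172, 176, 176, 172, 170], reappears at step 36: the system is in a cycle of period 4 from step 32 on.  Therefore the state at step 1030 equals the state at step 32 + ((1030 - 32) mod 4) = 34, which is [174, 170, 170, 174, 176].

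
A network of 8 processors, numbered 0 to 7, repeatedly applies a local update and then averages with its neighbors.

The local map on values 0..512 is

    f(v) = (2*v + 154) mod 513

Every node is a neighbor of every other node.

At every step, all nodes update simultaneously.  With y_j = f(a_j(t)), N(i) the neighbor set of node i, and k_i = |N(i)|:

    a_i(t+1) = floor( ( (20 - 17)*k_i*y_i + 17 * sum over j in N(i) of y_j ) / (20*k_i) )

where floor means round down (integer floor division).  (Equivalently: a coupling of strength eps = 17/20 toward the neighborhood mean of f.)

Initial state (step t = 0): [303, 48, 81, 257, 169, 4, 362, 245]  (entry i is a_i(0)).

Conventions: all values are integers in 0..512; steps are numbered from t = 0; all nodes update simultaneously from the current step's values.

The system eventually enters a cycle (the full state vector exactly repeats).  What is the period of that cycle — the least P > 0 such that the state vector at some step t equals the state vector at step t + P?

Simulating step by step:
t=0: [303, 48, 81, 257, 169, 4, 362, 245]
t=1: [264, 264, 266, 261, 271, 261, 267, 260]
t=2: [169, 169, 169, 169, 169, 169, 169, 169]
t=3: [492, 492, 492, 492, 492, 492, 492, 492]
t=4: [112, 112, 112, 112, 112, 112, 112, 112]
t=5: [378, 378, 378, 378, 378, 378, 378, 378]
t=6: [397, 397, 397, 397, 397, 397, 397, 397]
t=7: [435, 435, 435, 435, 435, 435, 435, 435]
t=8: [511, 511, 511, 511, 511, 511, 511, 511]
t=9: [150, 150, 150, 150, 150, 150, 150, 150]
t=10: [454, 454, 454, 454, 454, 454, 454, 454]
t=11: [36, 36, 36, 36, 36, 36, 36, 36]
t=12: [226, 226, 226, 226, 226, 226, 226, 226]
t=13: [93, 93, 93, 93, 93, 93, 93, 93]
t=14: [340, 340, 340, 340, 340, 340, 340, 340]
t=15: [321, 321, 321, 321, 321, 321, 321, 321]
t=16: [283, 283, 283, 283, 283, 283, 283, 283]
t=17: [207, 207, 207, 207, 207, 207, 207, 207]
t=18: [55, 55, 55, 55, 55, 55, 55, 55]
t=19: [264, 264, 264, 264, 264, 264, 264, 264]
t=20: [169, 169, 169, 169, 169, 169, 169, 169]

Answer: 18
Key observation: The state at step 2, [169, 169, 169, 169, 169, 169, 169, 169], reappears at step 20 — and no state repeats earlier — so the cycle the system enters has period 18.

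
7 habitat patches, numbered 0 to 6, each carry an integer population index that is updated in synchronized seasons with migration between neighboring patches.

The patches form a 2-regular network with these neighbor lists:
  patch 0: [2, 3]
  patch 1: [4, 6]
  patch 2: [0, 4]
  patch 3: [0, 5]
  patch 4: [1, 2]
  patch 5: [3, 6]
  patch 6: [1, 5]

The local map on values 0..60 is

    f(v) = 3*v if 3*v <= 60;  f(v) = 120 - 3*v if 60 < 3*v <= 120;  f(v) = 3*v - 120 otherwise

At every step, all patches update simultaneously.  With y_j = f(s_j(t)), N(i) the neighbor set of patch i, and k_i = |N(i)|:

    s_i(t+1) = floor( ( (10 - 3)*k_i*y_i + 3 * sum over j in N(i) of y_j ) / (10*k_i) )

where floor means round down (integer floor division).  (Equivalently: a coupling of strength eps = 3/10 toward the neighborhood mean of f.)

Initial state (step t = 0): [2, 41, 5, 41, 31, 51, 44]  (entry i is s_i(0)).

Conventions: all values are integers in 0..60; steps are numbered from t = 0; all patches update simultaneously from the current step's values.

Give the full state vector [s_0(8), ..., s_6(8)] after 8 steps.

Simulating step by step:
t=0: [2, 41, 5, 41, 31, 51, 44]
t=1: [6, 7, 15, 7, 21, 25, 13]
t=2: [22, 29, 42, 24, 49, 40, 37]
t=3: [45, 28, 16, 41, 24, 8, 11]
t=4: [18, 37, 43, 7, 46, 22, 32]
t=5: [42, 12, 17, 30, 15, 44, 26]
t=6: [16, 38, 43, 23, 44, 19, 36]
t=7: [42, 7, 15, 51, 10, 49, 17]
t=8: [15, 26, 36, 28, 30, 31, 42]

Answer: [15, 26, 36, 28, 30, 31, 42]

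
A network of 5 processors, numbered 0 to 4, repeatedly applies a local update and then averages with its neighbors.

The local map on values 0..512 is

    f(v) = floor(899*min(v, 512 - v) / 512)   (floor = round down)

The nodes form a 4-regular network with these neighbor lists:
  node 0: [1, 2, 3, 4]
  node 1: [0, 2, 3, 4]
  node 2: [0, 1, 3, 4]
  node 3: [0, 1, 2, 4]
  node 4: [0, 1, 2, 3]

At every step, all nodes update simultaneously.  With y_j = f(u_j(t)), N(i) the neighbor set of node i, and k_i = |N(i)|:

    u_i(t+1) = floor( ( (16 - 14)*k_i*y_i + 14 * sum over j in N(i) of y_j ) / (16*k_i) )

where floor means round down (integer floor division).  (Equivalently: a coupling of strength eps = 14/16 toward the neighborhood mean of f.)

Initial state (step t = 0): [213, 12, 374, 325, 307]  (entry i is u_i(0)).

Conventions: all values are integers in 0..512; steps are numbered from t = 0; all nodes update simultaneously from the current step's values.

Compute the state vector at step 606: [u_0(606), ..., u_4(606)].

Simulating step by step:
t=0: [213, 12, 374, 325, 307]
t=1: [254, 287, 266, 258, 255]
t=2: [431, 436, 432, 431, 431]
t=3: [139, 140, 139, 139, 139]
t=4: [244, 244, 244, 244, 244]
t=5: [428, 428, 428, 428, 428]
t=6: [147, 147, 147, 147, 147]
t=7: [258, 258, 258, 258, 258]
t=8: [445, 445, 445, 445, 445]
t=9: [117, 117, 117, 117, 117]
t=10: [205, 205, 205, 205, 205]
t=11: [359, 359, 359, 359, 359]
t=12: [268, 268, 268, 268, 268]
t=13: [428, 428, 428, 428, 428]

Answer: [147, 147, 147, 147, 147]
Key observation: The state at step 5, [428, 428, 428, 428, 428], reappears at step 13: the system is in a cycle of period 8 from step 5 on.  Therefore the state at step 606 equals the state at step 5 + ((606 - 5) mod 8) = 6, which is [147, 147, 147, 147, 147].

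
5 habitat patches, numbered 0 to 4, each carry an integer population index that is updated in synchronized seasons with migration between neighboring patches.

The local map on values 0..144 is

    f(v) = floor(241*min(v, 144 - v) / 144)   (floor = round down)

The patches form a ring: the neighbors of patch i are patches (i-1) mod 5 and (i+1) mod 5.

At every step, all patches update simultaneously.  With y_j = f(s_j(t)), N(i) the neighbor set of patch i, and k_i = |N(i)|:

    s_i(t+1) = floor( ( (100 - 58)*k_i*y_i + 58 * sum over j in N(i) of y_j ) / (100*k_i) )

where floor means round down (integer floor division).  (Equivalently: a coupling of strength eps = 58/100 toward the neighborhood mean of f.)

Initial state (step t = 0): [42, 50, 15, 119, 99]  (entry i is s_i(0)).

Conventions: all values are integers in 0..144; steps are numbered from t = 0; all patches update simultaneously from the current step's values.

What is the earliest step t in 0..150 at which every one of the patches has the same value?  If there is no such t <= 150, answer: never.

Answer: 6
Key observation: Synchronization is absorbing here: once all patches are equal they stay equal, and step 6 is the first all-equal step.

Derivation:
t=0: [42, 50, 15, 119, 99]  (not all equal)
t=1: [75, 62, 46, 46, 63]  (not all equal)
t=2: [108, 98, 83, 84, 99]  (not all equal)
t=3: [68, 78, 93, 93, 77]  (not all equal)
t=4: [111, 103, 92, 92, 104]  (not all equal)
t=5: [61, 69, 81, 80, 68]  (not all equal)
t=6: [108, 108, 108, 108, 108]  (all equal)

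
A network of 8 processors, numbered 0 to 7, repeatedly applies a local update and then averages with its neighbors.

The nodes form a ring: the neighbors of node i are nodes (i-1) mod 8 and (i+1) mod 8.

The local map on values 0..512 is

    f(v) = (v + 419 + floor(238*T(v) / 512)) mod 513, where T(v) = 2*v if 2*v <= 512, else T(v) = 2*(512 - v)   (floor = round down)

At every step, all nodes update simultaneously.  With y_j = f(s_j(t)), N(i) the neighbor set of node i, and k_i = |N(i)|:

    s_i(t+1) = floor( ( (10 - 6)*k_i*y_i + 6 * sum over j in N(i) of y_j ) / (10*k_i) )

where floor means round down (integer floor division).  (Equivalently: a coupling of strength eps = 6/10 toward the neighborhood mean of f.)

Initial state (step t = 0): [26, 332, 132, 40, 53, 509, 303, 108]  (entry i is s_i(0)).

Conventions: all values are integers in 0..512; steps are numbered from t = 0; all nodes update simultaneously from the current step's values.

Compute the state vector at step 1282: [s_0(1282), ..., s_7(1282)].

Answer: [410, 410, 410, 410, 410, 410, 410, 410]
Key observation: The state at step 4, [410, 410, 410, 410, 410, 410, 410, 410], reappears at step 5: the system is in a cycle of period 1 from step 4 on.  Therefore the state at step 1282 equals the state at step 4 + ((1282 - 4) mod 1) = 4, which is [410, 410, 410, 410, 410, 410, 410, 410].

Derivation:
t=0: [26, 332, 132, 40, 53, 509, 303, 108]
t=1: [343, 350, 334, 248, 277, 290, 320, 307]
t=2: [405, 405, 399, 395, 396, 402, 403, 404]
t=3: [410, 410, 409, 409, 409, 409, 410, 410]
t=4: [410, 410, 410, 410, 410, 410, 410, 410]
t=5: [410, 410, 410, 410, 410, 410, 410, 410]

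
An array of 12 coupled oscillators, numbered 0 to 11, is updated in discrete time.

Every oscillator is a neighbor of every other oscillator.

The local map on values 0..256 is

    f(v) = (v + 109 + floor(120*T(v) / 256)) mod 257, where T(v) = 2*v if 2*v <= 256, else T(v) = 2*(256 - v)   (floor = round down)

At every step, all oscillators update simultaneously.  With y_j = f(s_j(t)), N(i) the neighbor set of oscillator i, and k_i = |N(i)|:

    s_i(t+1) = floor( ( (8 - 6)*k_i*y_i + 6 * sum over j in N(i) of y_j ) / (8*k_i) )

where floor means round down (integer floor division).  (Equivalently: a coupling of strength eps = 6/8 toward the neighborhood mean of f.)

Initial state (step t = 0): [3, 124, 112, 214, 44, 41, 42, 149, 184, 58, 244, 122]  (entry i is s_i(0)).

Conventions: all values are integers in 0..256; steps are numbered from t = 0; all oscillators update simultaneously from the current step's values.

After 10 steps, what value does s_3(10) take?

Simulating step by step:
t=0: [3, 124, 112, 214, 44, 41, 42, 149, 184, 58, 244, 122]
t=1: [127, 123, 119, 126, 142, 141, 141, 125, 125, 147, 126, 123]
t=2: [95, 94, 92, 95, 95, 95, 95, 94, 94, 96, 95, 94]
t=3: [35, 34, 34, 35, 35, 35, 35, 34, 34, 35, 35, 34]
t=4: [175, 174, 174, 175, 175, 175, 175, 174, 174, 175, 175, 174]
t=5: [102, 102, 102, 102, 102, 102, 102, 102, 102, 102, 102, 102]
t=6: [49, 49, 49, 49, 49, 49, 49, 49, 49, 49, 49, 49]
t=7: [203, 203, 203, 203, 203, 203, 203, 203, 203, 203, 203, 203]
t=8: [104, 104, 104, 104, 104, 104, 104, 104, 104, 104, 104, 104]
t=9: [53, 53, 53, 53, 53, 53, 53, 53, 53, 53, 53, 53]
t=10: [211, 211, 211, 211, 211, 211, 211, 211, 211, 211, 211, 211]

Answer: s_3(10) = 211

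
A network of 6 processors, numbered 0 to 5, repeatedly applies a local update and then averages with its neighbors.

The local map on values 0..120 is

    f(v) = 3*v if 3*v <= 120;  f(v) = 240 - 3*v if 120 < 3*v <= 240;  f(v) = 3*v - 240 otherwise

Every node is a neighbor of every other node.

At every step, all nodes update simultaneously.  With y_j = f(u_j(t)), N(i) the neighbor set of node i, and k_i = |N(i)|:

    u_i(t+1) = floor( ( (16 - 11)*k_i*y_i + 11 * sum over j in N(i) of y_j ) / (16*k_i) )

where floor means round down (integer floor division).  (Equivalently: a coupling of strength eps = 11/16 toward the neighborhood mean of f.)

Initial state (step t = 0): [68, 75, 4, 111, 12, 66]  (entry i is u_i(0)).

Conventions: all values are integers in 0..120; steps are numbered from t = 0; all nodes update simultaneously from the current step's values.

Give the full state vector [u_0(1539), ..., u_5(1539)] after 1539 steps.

Answer: [54, 54, 54, 54, 54, 54]
Key observation: The state at step 5, [6, 6, 6, 6, 6, 6], reappears at step 9: the system is in a cycle of period 4 from step 5 on.  Therefore the state at step 1539 equals the state at step 5 + ((1539 - 5) mod 4) = 7, which is [54, 54, 54, 54, 54, 54].

Derivation:
t=0: [68, 75, 4, 111, 12, 66]
t=1: [38, 34, 34, 48, 38, 39]
t=2: [108, 106, 106, 105, 108, 109]
t=3: [81, 80, 80, 79, 81, 82]
t=4: [2, 2, 2, 2, 2, 3]
t=5: [6, 6, 6, 6, 6, 6]
t=6: [18, 18, 18, 18, 18, 18]
t=7: [54, 54, 54, 54, 54, 54]
t=8: [78, 78, 78, 78, 78, 78]
t=9: [6, 6, 6, 6, 6, 6]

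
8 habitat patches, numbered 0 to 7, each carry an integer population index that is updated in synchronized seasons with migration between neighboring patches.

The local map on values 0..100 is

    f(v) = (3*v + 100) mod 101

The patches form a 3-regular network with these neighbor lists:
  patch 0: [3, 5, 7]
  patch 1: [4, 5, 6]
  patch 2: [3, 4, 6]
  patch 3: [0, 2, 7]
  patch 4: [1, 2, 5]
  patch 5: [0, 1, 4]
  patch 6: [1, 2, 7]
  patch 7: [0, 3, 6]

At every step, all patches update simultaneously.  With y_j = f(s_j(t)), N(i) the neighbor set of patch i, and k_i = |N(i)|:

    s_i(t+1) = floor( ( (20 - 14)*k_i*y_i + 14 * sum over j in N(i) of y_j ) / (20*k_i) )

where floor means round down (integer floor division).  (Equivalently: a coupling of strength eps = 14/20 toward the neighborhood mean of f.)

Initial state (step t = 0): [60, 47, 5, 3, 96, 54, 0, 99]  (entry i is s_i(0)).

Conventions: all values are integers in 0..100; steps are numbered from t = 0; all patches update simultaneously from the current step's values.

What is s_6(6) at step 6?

Answer: s_6(6) = 32

Derivation:
t=0: [60, 47, 5, 3, 96, 54, 0, 99]
t=1: [61, 68, 49, 45, 51, 65, 64, 71]
t=2: [56, 54, 54, 41, 47, 58, 40, 50]
t=3: [52, 48, 36, 46, 56, 60, 44, 38]
t=4: [45, 53, 32, 27, 49, 61, 23, 31]
t=5: [68, 62, 73, 75, 67, 55, 77, 69]
t=6: [21, 69, 39, 11, 67, 61, 32, 13]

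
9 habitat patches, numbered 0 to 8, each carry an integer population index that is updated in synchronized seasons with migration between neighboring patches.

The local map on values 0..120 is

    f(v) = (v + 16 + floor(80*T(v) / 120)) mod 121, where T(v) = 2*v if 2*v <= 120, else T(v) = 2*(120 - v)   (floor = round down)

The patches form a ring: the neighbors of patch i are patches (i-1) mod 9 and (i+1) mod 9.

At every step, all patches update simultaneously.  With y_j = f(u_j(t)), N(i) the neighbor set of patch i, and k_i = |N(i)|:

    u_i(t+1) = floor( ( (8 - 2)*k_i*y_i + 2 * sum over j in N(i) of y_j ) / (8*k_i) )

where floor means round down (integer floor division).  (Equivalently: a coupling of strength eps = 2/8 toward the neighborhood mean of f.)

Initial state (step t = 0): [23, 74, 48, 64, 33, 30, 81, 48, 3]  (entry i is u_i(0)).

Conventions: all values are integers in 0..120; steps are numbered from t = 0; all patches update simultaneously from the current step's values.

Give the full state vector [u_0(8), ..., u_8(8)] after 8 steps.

Answer: [43, 89, 85, 86, 34, 34, 83, 79, 85]

Derivation:
t=0: [23, 74, 48, 64, 33, 30, 81, 48, 3]
t=1: [58, 32, 13, 37, 84, 79, 32, 11, 26]
t=2: [43, 77, 58, 85, 36, 35, 76, 51, 65]
t=3: [94, 40, 29, 35, 90, 88, 35, 18, 41]
t=4: [44, 95, 88, 86, 34, 34, 83, 69, 93]
t=5: [94, 35, 24, 34, 86, 86, 36, 30, 36]
t=6: [41, 84, 78, 83, 34, 35, 89, 89, 88]
t=7: [89, 37, 28, 35, 86, 87, 34, 25, 35]
t=8: [43, 89, 85, 86, 34, 34, 83, 79, 85]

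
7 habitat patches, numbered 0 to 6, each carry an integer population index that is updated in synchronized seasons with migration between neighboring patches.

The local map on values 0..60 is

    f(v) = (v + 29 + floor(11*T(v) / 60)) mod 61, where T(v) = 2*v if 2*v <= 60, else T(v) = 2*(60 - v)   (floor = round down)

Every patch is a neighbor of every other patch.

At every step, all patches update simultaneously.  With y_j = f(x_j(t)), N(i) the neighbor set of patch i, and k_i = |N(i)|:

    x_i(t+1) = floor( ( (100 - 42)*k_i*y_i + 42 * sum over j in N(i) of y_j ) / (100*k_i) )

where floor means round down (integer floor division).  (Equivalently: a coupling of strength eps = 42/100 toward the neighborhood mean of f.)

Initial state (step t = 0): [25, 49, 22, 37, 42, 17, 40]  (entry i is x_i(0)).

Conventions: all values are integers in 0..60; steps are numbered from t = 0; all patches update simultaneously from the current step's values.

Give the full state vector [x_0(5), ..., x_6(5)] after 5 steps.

Answer: [21, 21, 19, 21, 21, 19, 21]

Derivation:
t=0: [25, 49, 22, 37, 42, 17, 40]
t=1: [13, 23, 42, 19, 20, 38, 20]
t=2: [44, 51, 29, 48, 49, 28, 49]
t=3: [16, 19, 11, 18, 18, 11, 18]
t=4: [50, 52, 47, 51, 51, 47, 51]
t=5: [21, 21, 19, 21, 21, 19, 21]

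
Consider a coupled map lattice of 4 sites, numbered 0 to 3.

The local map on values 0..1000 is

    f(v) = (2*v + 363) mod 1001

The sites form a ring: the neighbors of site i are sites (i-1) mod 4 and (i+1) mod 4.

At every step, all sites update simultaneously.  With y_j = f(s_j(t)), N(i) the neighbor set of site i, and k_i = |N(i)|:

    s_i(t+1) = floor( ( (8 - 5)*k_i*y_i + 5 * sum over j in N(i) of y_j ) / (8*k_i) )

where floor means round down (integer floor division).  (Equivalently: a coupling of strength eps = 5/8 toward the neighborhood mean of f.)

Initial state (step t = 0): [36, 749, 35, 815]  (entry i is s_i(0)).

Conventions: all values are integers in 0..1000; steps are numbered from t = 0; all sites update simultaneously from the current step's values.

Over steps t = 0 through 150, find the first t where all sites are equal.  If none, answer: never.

Answer: 15
Key observation: Synchronization is absorbing here: once all sites are equal they stay equal, and step 15 is the first all-equal step.

Derivation:
t=0: [36, 749, 35, 815]  (not all equal)
t=1: [741, 593, 741, 643]  (not all equal)
t=2: [690, 733, 690, 770]  (not all equal)
t=3: [818, 774, 818, 802]  (not all equal)
t=4: [960, 965, 960, 986]  (not all equal)
t=5: [300, 284, 300, 300]  (not all equal)
t=6: [953, 951, 953, 963]  (not all equal)
t=7: [272, 265, 272, 274]  (not all equal)
t=8: [903, 901, 903, 908]  (not all equal)
t=9: [168, 165, 168, 170]  (not all equal)
t=10: [698, 696, 698, 700]  (not all equal)
t=11: [758, 756, 758, 759]  (not all equal)
t=12: [877, 876, 877, 878]  (not all equal)
t=13: [115, 114, 115, 115]  (not all equal)
t=14: [592, 592, 592, 593]  (not all equal)
t=15: [546, 546, 546, 546]  (all equal)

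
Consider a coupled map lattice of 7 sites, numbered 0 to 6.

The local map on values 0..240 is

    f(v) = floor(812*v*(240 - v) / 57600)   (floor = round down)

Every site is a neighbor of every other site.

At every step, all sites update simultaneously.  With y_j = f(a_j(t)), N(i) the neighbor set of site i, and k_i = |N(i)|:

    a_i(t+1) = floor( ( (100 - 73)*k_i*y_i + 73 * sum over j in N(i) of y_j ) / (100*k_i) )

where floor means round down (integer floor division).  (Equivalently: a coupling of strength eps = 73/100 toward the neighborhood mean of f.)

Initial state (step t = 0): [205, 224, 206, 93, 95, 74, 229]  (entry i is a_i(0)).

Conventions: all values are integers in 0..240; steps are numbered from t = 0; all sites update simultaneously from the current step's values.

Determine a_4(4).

Answer: a_4(4) = 201

Derivation:
t=0: [205, 224, 206, 93, 95, 74, 229]
t=1: [117, 109, 117, 131, 131, 128, 107]
t=2: [201, 201, 201, 201, 201, 201, 201]
t=3: [110, 110, 110, 110, 110, 110, 110]
t=4: [201, 201, 201, 201, 201, 201, 201]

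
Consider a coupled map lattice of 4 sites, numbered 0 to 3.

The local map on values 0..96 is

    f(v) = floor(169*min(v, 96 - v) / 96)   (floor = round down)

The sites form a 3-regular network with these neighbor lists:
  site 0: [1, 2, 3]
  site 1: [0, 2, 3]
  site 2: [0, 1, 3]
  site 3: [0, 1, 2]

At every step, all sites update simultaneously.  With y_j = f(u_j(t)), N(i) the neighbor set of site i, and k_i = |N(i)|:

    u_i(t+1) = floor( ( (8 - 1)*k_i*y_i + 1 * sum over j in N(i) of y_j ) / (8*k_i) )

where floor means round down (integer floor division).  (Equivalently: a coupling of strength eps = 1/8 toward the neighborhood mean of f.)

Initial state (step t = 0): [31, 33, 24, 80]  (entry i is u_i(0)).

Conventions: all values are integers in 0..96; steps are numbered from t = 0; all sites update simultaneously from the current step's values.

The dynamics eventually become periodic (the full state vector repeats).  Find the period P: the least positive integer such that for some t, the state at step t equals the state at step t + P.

Simulating step by step:
t=0: [31, 33, 24, 80]
t=1: [52, 55, 42, 30]
t=2: [75, 71, 72, 54]
t=3: [38, 44, 43, 68]
t=4: [66, 75, 73, 51]
t=5: [51, 38, 41, 74]
t=6: [76, 65, 70, 42]
t=7: [37, 53, 46, 69]
t=8: [65, 73, 77, 50]
t=9: [53, 41, 36, 75]
t=10: [72, 70, 62, 40]
t=11: [44, 46, 58, 67]
t=12: [75, 78, 66, 53]
t=13: [38, 33, 51, 70]
t=14: [65, 58, 76, 47]
t=15: [54, 64, 39, 78]
t=16: [70, 56, 66, 35]
t=17: [47, 67, 52, 60]
t=18: [79, 53, 75, 63]
t=19: [32, 70, 38, 56]
t=20: [56, 47, 64, 68]
t=21: [69, 79, 57, 51]
t=22: [48, 33, 65, 75]
t=23: [79, 58, 54, 39]
t=24: [34, 64, 70, 66]
t=25: [58, 55, 46, 52]
t=26: [67, 72, 78, 76]
t=27: [49, 41, 32, 35]
t=28: [79, 71, 57, 62]
t=29: [32, 45, 65, 57]
t=30: [57, 76, 55, 67]
t=31: [66, 38, 69, 51]
t=32: [53, 65, 49, 76]
t=33: [72, 55, 78, 39]
t=34: [43, 68, 34, 65]
t=35: [72, 50, 59, 54]
t=36: [45, 77, 65, 71]
t=37: [74, 36, 53, 45]
t=38: [42, 63, 73, 76]
t=39: [69, 56, 41, 37]
t=40: [49, 68, 70, 64]
t=41: [78, 50, 47, 56]
t=42: [36, 77, 79, 69]
t=43: [59, 34, 31, 46]
t=44: [64, 59, 55, 77]
t=45: [56, 63, 69, 36]
t=46: [68, 58, 49, 62]
t=47: [51, 65, 79, 59]
t=48: [75, 54, 33, 63]
t=49: [39, 70, 57, 57]
t=50: [67, 47, 67, 67]
t=51: [52, 78, 52, 52]
t=52: [75, 36, 75, 75]
t=53: [37, 59, 37, 37]
t=54: [65, 65, 65, 65]
t=55: [54, 54, 54, 54]
t=56: [73, 73, 73, 73]
t=57: [40, 40, 40, 40]
t=58: [70, 70, 70, 70]
t=59: [45, 45, 45, 45]
t=60: [79, 79, 79, 79]
t=61: [29, 29, 29, 29]
t=62: [51, 51, 51, 51]
t=63: [79, 79, 79, 79]

Answer: 3
Key observation: The state at step 60, [79, 79, 79, 79], reappears at step 63 — and no state repeats earlier — so the cycle the system enters has period 3.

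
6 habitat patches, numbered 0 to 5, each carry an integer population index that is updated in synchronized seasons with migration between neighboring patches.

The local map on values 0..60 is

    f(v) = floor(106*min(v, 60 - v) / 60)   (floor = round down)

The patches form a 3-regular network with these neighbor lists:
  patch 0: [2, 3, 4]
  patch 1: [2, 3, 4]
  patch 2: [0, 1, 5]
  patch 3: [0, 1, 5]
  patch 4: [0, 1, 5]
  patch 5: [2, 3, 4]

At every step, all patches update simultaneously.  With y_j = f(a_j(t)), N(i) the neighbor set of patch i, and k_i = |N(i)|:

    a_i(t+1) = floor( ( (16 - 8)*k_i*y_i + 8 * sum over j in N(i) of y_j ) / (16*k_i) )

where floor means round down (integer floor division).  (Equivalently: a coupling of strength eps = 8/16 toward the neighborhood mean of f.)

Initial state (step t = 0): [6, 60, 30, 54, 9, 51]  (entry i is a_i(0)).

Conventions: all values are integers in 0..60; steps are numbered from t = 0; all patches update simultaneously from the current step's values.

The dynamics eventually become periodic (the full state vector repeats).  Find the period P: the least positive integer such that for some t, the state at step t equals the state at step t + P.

Answer: 2
Key observation: The state at step 15, [26, 26, 26, 26, 26, 26], reappears at step 17 — and no state repeats earlier — so the cycle the system enters has period 2.

Derivation:
t=0: [6, 60, 30, 54, 9, 51]
t=1: [18, 13, 30, 9, 11, 20]
t=2: [30, 25, 41, 22, 24, 32]
t=3: [45, 40, 40, 43, 45, 43]
t=4: [28, 32, 32, 30, 28, 30]
t=5: [49, 49, 49, 51, 49, 51]
t=6: [18, 18, 18, 16, 18, 16]
t=7: [30, 30, 30, 29, 30, 29]
t=8: [52, 52, 52, 51, 52, 51]
t=9: [14, 14, 14, 14, 14, 14]
t=10: [24, 24, 24, 24, 24, 24]
t=11: [42, 42, 42, 42, 42, 42]
t=12: [31, 31, 31, 31, 31, 31]
t=13: [51, 51, 51, 51, 51, 51]
t=14: [15, 15, 15, 15, 15, 15]
t=15: [26, 26, 26, 26, 26, 26]
t=16: [45, 45, 45, 45, 45, 45]
t=17: [26, 26, 26, 26, 26, 26]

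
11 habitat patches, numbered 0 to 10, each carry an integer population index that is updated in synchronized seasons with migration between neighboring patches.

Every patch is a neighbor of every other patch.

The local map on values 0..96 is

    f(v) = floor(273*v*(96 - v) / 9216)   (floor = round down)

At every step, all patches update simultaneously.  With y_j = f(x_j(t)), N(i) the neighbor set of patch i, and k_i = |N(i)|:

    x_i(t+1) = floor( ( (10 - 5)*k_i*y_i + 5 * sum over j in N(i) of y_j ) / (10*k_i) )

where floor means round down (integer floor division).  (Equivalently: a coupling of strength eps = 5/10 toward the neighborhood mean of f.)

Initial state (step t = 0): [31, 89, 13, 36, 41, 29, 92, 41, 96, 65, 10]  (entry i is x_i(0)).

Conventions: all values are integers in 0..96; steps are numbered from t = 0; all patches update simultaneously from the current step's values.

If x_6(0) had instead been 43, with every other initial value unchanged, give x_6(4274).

Answer: x_6(4274) = 63
Key observation: The state at step 5, [61, 61, 61, 61, 61, 61, 61, 61, 61, 61, 61], reappears at step 7: the system is in a cycle of period 2 from step 5 on.  Therefore the state at step 4274 equals the state at step 5 + ((4274 - 5) mod 2) = 6, which is [63, 63, 63, 63, 63, 63, 63, 63, 63, 63, 63].

Derivation:
t=0: [31, 89, 13, 36, 41, 29, 43, 41, 96, 65, 10]
t=1: [52, 33, 39, 53, 55, 51, 55, 55, 25, 52, 36]
t=2: [65, 62, 64, 65, 65, 65, 65, 65, 58, 65, 63]
t=3: [59, 60, 60, 59, 59, 59, 59, 59, 62, 59, 60]
t=4: [63, 63, 63, 63, 63, 63, 63, 63, 62, 63, 63]
t=5: [61, 61, 61, 61, 61, 61, 61, 61, 61, 61, 61]
t=6: [63, 63, 63, 63, 63, 63, 63, 63, 63, 63, 63]
t=7: [61, 61, 61, 61, 61, 61, 61, 61, 61, 61, 61]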